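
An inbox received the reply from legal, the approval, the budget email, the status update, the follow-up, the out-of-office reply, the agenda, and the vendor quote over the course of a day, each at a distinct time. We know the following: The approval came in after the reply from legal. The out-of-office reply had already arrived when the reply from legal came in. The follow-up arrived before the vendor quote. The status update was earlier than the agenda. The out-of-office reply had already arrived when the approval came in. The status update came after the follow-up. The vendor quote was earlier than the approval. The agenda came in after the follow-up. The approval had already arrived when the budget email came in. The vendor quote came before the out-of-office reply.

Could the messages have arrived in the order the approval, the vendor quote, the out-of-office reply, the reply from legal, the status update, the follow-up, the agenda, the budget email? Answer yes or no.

no

The constraints require the follow-up before the status update, but in the proposed sequence the status update appears ahead of the follow-up. That one violation is enough.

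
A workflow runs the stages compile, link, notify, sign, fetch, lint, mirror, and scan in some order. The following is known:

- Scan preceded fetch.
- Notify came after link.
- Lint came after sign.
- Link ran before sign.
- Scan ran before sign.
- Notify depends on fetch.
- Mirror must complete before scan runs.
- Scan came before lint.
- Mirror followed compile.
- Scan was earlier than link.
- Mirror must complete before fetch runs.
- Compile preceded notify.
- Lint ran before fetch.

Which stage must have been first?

Compile has a chain of constraints placing it before every other stage, so compile must be first.

compile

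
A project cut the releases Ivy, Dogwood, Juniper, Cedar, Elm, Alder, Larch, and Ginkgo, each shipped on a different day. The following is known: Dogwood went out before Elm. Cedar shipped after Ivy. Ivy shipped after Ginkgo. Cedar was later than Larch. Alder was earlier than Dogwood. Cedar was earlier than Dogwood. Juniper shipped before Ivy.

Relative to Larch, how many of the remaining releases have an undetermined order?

Forced after Larch: Cedar, Dogwood, and Elm.
That leaves Alder, Ginkgo, Ivy, and Juniper with no forced order relative to Larch — 4.

4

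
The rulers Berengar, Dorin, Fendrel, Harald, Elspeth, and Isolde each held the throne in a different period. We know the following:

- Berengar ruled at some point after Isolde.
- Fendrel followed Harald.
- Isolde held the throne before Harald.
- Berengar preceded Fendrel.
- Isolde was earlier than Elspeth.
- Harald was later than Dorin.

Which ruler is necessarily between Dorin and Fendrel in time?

Tracing the constraints gives Dorin → Harald → Fendrel, so Harald sits after Dorin and before Fendrel.
No other ruler is forced both after Dorin and before Fendrel.

Harald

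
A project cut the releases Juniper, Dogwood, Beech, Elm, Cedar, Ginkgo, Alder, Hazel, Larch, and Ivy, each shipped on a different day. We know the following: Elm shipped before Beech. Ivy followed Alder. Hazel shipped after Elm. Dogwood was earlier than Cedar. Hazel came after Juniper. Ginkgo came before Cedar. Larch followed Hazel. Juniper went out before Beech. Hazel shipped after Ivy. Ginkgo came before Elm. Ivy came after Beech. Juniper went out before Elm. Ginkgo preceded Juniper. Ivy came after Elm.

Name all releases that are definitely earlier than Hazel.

Directly stated before Hazel: Elm, Ivy, and Juniper.
Alder reaches Hazel via Alder → Ivy → Hazel.
Beech reaches Hazel via Beech → Ivy → Hazel.
Ginkgo reaches Hazel via Ginkgo → Juniper → Hazel.
No chain forces Cedar (or any of the others) ahead of Hazel.

Alder, Beech, Elm, Ginkgo, Ivy, Juniper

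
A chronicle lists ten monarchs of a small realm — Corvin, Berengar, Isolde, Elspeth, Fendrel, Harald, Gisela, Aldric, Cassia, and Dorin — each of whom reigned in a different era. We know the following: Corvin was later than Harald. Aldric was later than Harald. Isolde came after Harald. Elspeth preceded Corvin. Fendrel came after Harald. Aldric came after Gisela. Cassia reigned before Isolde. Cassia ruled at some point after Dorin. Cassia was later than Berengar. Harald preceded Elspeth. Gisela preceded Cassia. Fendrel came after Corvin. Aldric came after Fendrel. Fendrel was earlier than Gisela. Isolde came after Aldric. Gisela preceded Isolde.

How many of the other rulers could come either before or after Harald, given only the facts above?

Forced after Harald: Aldric, Cassia, Corvin, Elspeth, Fendrel, Gisela, and Isolde.
That leaves Berengar and Dorin with no forced order relative to Harald — 2.

2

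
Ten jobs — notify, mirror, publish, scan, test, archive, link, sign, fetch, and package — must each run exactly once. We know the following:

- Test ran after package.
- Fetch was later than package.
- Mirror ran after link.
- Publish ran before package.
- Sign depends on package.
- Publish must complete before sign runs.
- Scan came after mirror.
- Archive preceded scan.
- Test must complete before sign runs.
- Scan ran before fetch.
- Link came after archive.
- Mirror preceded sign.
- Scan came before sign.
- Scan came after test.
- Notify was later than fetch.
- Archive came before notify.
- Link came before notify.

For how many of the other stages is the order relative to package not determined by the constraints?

Forced before package: publish; forced after package: fetch, notify, scan, sign, and test.
That leaves archive, link, and mirror with no forced order relative to package — 3.

3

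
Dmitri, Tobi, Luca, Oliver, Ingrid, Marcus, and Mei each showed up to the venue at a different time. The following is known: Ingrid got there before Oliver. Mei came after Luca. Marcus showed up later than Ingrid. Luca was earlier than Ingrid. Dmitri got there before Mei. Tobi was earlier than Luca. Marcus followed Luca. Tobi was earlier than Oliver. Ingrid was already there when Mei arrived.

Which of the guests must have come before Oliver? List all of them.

Directly stated before Oliver: Ingrid and Tobi.
Luca reaches Oliver via Luca → Ingrid → Oliver.

Ingrid, Luca, Tobi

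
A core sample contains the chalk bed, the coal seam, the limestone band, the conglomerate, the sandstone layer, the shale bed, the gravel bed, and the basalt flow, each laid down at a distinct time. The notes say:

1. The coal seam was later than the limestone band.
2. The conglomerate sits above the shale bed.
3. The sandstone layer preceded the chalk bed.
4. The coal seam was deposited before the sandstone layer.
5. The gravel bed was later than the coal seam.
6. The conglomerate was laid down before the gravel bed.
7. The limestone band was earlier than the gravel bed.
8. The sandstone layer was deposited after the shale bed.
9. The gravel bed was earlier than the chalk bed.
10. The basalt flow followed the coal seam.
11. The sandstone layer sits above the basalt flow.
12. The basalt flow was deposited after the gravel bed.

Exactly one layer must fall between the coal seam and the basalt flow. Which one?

the gravel bed

Tracing the constraints gives the coal seam → the gravel bed → the basalt flow, so the gravel bed sits after the coal seam and before the basalt flow.
No other layer is forced both after the coal seam and before the basalt flow.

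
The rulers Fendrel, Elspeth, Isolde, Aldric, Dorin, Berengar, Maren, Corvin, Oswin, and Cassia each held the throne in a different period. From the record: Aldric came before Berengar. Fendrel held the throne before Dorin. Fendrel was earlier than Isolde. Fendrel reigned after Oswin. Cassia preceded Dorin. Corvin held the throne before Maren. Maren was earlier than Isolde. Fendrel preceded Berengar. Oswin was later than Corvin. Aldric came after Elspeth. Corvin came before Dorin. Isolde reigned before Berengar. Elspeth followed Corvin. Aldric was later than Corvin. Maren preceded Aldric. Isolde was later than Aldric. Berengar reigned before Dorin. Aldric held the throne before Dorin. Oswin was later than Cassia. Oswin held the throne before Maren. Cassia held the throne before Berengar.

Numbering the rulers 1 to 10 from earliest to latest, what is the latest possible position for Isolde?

8

Isolde must come before Berengar and Dorin — 2 rulers forced after them.
Everything else can be placed before Isolde in some valid order, so Isolde can sit as late as position 10 − 2 = 8.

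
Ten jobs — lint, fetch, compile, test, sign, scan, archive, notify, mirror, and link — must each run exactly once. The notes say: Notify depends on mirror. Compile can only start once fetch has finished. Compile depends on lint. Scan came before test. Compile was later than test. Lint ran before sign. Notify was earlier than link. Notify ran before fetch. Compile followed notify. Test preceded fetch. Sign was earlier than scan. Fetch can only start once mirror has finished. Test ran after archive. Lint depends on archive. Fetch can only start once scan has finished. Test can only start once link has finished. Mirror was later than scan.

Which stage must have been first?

archive

Archive has a chain of constraints placing it before every other stage, so archive must be first.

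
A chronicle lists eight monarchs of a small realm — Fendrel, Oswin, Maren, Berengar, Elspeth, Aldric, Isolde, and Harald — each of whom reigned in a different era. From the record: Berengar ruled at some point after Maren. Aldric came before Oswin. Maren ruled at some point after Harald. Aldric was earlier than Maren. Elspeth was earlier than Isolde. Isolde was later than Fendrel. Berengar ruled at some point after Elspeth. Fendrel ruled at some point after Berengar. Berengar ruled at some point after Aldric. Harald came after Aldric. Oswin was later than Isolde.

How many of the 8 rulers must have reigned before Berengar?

4

Directly stated before Berengar: Aldric, Elspeth, and Maren.
Harald reaches Berengar via Harald → Maren → Berengar.
No chain forces Isolde (or any of the others) ahead of Berengar.
That's Aldric, Elspeth, Harald, and Maren — 4 in all.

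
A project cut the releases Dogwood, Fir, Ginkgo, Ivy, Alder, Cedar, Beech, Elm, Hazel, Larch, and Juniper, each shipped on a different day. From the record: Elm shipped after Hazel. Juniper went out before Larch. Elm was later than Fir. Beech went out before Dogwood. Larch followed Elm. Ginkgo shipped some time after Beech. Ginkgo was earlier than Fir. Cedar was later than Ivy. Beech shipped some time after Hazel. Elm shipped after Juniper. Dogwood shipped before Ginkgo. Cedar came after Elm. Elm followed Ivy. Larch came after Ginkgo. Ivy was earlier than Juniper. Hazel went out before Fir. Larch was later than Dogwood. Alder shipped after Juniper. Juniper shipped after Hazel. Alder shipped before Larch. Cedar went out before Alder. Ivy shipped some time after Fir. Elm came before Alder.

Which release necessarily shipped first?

Hazel

Hazel has a chain of constraints placing it before every other release, so Hazel must be first.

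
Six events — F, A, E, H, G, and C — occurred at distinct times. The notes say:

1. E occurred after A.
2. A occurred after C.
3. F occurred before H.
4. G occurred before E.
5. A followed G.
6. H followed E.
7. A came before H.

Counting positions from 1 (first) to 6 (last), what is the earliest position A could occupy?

3

C and G must both come before A — 2 forced predecessors.
Nothing else is forced ahead of A, so its earliest slot is position 2 + 1 = 3.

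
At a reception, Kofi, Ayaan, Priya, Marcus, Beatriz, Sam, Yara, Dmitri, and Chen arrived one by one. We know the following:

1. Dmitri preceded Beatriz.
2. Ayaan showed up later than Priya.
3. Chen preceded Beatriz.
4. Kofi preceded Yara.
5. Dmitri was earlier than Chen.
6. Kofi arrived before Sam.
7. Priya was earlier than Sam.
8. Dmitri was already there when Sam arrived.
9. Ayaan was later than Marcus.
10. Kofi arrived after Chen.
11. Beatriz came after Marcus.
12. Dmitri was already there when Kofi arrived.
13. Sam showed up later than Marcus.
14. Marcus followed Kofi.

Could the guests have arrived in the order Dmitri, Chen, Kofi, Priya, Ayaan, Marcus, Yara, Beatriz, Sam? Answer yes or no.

no

The constraints require Marcus before Ayaan, but in the proposed sequence Ayaan appears ahead of Marcus. That one violation is enough.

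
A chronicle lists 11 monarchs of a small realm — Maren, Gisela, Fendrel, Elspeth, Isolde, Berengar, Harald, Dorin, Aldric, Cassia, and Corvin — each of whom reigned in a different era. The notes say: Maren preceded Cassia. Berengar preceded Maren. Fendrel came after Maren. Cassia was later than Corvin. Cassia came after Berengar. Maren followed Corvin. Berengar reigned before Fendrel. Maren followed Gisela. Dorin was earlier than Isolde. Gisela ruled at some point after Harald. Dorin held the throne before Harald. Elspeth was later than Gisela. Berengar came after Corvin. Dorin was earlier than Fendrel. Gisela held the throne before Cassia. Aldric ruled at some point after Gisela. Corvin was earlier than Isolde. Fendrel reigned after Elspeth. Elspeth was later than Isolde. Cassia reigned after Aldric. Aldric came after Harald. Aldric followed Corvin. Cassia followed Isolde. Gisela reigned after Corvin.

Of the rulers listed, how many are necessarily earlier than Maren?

5

Directly stated before Maren: Berengar, Corvin, and Gisela.
Dorin reaches Maren via Dorin → Harald → Gisela → Maren.
Harald reaches Maren via Harald → Gisela → Maren.
That's Berengar, Corvin, Dorin, Gisela, and Harald — 5 in all.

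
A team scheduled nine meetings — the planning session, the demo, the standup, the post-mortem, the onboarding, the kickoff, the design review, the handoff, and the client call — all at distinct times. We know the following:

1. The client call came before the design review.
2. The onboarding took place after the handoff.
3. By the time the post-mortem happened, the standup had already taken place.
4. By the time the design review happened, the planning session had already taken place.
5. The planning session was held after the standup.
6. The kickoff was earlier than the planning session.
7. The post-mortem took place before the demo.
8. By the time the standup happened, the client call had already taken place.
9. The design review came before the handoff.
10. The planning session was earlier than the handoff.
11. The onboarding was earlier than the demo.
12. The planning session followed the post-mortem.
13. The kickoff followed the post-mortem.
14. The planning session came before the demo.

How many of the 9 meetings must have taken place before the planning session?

4

Directly stated before the planning session: the kickoff, the post-mortem, and the standup.
The client call reaches the planning session via the client call → the standup → the planning session.
No chain forces the handoff (or any of the others) ahead of the planning session.
That's the client call, the kickoff, the post-mortem, and the standup — 4 in all.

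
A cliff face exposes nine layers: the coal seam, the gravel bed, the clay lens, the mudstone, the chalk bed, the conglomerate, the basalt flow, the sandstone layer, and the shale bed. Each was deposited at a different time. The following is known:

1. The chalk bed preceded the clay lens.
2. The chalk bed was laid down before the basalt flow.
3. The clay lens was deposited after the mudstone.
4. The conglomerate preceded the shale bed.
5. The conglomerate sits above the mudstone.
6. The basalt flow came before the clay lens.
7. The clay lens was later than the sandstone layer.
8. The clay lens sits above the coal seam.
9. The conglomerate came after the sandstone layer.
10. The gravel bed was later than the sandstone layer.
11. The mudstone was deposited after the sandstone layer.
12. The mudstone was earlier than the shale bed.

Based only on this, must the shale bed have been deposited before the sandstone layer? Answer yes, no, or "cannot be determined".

Tracing the constraints gives the sandstone layer → the conglomerate → the shale bed, so the sandstone layer must come before the shale bed.
That means the shale bed cannot be before the sandstone layer.

no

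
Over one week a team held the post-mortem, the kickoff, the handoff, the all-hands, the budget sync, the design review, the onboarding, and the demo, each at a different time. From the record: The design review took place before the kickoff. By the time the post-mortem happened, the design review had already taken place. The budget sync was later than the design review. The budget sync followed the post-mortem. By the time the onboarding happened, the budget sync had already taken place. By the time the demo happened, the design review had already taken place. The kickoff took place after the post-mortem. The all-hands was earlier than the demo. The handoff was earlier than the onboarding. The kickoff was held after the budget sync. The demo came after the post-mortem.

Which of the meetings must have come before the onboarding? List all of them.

Directly stated before the onboarding: the budget sync and the handoff.
The design review reaches the onboarding via the design review → the budget sync → the onboarding.
The post-mortem reaches the onboarding via the post-mortem → the budget sync → the onboarding.
No chain forces the all-hands (or any of the others) ahead of the onboarding.

the budget sync, the design review, the handoff, the post-mortem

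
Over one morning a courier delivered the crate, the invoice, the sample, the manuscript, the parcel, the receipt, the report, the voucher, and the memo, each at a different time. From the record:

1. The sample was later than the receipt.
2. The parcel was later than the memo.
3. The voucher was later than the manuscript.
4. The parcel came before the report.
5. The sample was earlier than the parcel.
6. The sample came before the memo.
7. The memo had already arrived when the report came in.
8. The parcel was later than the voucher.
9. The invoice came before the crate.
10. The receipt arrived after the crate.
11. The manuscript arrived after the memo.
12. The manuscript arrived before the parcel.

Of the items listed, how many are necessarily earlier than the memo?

4

Directly stated before the memo: the sample.
The crate reaches the memo via the crate → the receipt → the sample → the memo.
The invoice reaches the memo via the invoice → the crate → the receipt → the sample → the memo.
The receipt reaches the memo via the receipt → the sample → the memo.
That's the crate, the invoice, the receipt, and the sample — 4 in all.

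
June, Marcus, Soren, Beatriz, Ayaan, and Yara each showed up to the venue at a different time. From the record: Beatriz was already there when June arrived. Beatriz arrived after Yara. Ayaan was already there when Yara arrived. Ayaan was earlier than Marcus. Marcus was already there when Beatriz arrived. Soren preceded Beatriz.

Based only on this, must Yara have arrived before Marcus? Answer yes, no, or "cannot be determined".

No chain of stated constraints runs from Yara to Marcus, and none runs from Marcus to Yara either.
So the relative order of Yara and Marcus is not fixed by the given facts.

cannot be determined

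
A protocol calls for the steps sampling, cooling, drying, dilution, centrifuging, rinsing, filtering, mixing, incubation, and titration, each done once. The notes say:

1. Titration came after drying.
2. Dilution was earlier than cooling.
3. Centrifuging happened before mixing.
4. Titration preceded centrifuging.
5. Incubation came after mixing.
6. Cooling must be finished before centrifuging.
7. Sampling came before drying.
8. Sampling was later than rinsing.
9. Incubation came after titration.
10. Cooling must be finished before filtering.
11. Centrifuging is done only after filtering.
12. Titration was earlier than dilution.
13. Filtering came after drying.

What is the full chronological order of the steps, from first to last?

The constraints fix every adjacent pair, so only one ordering works:
rinsing → sampling → drying → titration → dilution → cooling → filtering → centrifuging → mixing → incubation.

rinsing, sampling, drying, titration, dilution, cooling, filtering, centrifuging, mixing, incubation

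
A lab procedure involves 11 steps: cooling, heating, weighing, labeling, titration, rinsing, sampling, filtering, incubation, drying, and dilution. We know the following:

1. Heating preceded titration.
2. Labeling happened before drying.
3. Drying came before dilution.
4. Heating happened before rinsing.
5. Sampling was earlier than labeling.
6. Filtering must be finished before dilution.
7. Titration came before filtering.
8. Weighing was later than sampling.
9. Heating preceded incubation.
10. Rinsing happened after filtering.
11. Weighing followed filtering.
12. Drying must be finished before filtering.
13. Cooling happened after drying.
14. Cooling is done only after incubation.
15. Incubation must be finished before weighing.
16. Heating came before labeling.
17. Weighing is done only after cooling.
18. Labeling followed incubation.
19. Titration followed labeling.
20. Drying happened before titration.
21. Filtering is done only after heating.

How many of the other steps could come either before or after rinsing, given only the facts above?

Forced before rinsing: drying, filtering, heating, incubation, labeling, sampling, and titration.
That leaves cooling, dilution, and weighing with no forced order relative to rinsing — 3.

3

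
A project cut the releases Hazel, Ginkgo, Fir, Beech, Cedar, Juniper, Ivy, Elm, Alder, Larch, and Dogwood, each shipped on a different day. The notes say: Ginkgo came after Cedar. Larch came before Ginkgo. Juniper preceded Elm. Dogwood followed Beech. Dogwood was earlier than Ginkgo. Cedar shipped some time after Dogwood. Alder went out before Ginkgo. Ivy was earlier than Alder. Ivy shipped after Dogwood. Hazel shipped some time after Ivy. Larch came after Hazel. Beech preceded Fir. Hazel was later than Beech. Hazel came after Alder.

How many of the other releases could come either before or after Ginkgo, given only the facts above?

Forced before Ginkgo: Alder, Beech, Cedar, Dogwood, Hazel, Ivy, and Larch.
That leaves Elm, Fir, and Juniper with no forced order relative to Ginkgo — 3.

3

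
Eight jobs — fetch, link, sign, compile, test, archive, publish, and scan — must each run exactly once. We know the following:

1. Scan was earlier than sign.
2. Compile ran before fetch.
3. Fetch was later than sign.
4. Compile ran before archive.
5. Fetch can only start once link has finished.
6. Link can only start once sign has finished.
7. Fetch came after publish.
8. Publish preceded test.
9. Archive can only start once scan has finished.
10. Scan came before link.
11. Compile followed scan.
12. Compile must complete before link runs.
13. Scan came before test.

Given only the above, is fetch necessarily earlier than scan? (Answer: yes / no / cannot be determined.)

Tracing the constraints gives scan → sign → fetch, so scan must come before fetch.
That means fetch cannot be before scan.

no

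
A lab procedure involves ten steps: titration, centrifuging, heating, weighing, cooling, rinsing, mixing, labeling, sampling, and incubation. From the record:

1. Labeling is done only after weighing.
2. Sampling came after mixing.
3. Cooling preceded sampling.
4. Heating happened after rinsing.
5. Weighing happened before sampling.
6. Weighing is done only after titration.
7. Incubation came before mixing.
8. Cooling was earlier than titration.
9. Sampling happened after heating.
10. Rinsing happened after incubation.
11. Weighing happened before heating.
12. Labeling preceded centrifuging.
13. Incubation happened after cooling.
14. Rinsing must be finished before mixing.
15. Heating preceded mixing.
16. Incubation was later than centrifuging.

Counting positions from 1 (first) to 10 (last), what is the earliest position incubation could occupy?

Centrifuging, cooling, labeling, titration, and weighing must all come before incubation — 5 forced predecessors.
Nothing else is forced ahead of incubation, so its earliest slot is position 5 + 1 = 6.

6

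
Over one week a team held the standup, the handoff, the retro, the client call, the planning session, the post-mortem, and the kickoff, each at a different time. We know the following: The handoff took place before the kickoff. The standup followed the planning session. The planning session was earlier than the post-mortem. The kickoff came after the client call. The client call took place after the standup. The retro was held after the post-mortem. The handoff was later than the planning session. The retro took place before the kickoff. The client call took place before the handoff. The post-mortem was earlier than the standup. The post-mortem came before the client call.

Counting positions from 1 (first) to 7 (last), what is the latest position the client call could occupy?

5

The client call must come before the handoff and the kickoff — 2 meetings forced after it.
Everything else can be placed before the client call in some valid order, so the client call can sit as late as position 7 − 2 = 5.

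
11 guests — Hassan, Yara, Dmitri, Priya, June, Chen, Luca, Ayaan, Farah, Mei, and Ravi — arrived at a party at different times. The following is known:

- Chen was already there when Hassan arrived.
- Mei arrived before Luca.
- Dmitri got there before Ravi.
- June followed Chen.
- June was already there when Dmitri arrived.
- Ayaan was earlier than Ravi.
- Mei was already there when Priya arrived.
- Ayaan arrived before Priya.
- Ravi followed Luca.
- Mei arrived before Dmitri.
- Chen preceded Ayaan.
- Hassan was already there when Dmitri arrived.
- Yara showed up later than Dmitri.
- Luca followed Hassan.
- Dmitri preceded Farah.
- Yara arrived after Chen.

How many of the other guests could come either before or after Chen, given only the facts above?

1

Forced after Chen: Ayaan, Dmitri, Farah, Hassan, June, Luca, Priya, Ravi, and Yara.
That leaves Mei with no forced order relative to Chen — 1.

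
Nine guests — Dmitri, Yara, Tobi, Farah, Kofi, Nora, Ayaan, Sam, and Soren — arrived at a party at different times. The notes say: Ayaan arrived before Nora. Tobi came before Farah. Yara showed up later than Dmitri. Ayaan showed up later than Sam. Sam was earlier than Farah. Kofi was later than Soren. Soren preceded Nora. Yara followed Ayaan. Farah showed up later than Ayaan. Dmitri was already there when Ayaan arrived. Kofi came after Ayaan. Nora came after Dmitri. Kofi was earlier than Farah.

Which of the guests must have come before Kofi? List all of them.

Directly stated before Kofi: Ayaan and Soren.
Dmitri reaches Kofi via Dmitri → Ayaan → Kofi.
Sam reaches Kofi via Sam → Ayaan → Kofi.
No chain forces Yara (or any of the others) ahead of Kofi.

Ayaan, Dmitri, Sam, Soren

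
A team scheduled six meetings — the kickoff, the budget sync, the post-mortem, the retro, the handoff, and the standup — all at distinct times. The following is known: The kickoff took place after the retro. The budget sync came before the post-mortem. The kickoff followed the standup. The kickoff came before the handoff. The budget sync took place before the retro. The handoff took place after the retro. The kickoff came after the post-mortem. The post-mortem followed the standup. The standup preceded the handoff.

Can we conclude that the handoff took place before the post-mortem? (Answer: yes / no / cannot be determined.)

Tracing the constraints gives the post-mortem → the kickoff → the handoff, so the post-mortem must come before the handoff.
That means the handoff cannot be before the post-mortem.

no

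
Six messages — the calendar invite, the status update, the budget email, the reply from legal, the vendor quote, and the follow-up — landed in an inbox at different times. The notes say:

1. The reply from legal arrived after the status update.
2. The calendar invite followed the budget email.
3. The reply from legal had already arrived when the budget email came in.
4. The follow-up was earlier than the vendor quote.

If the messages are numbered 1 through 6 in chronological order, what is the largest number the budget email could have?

The budget email must come before the calendar invite — 1 message forced after it.
Everything else can be placed before the budget email in some valid order, so the budget email can sit as late as position 6 − 1 = 5.

5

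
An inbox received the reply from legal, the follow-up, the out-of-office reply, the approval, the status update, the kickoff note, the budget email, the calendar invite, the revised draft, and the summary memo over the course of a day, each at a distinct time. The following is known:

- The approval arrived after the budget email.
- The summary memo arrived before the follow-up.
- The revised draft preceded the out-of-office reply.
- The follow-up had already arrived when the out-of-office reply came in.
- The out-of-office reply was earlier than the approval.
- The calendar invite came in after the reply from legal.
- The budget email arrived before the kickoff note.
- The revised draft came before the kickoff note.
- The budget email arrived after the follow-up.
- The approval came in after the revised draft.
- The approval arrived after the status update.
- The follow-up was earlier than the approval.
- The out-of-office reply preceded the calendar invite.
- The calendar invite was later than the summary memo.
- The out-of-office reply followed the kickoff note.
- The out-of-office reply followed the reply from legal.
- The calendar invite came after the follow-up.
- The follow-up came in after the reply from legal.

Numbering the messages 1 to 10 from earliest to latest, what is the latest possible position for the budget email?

6

The budget email must come before the approval, the calendar invite, the kickoff note, and the out-of-office reply — 4 messages forced after it.
Everything else can be placed before the budget email in some valid order, so the budget email can sit as late as position 10 − 4 = 6.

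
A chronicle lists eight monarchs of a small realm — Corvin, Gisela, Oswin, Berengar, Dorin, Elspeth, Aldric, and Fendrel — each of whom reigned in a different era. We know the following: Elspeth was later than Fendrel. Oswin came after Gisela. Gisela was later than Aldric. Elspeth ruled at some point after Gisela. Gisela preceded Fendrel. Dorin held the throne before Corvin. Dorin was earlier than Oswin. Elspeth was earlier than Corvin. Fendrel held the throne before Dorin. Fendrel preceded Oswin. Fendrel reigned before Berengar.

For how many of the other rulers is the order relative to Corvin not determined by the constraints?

Forced before Corvin: Aldric, Dorin, Elspeth, Fendrel, and Gisela.
That leaves Berengar and Oswin with no forced order relative to Corvin — 2.

2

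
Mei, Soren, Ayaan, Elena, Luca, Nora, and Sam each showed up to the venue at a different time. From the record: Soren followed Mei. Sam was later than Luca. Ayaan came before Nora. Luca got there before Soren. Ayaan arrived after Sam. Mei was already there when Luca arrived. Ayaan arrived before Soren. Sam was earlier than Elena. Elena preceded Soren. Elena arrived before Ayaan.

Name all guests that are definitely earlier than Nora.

Directly stated before Nora: Ayaan.
Elena reaches Nora via Elena → Ayaan → Nora.
Luca reaches Nora via Luca → Sam → Ayaan → Nora.
Mei reaches Nora via Mei → Luca → Sam → Ayaan → Nora.
Likewise Sam reaches Nora by chaining the stated constraints.

Ayaan, Elena, Luca, Mei, Sam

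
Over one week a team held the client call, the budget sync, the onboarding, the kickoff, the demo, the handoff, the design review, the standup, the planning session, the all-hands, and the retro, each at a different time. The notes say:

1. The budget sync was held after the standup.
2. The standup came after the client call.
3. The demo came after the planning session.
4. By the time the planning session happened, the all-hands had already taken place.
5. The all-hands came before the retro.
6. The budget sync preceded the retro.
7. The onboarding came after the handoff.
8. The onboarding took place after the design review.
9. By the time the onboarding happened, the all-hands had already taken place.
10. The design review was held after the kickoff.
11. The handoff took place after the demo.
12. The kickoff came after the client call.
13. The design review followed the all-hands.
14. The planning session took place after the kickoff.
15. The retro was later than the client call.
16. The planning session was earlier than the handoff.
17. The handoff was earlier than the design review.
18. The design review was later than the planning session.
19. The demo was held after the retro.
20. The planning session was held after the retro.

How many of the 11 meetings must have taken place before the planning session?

6

Directly stated before the planning session: the all-hands, the kickoff, and the retro.
The budget sync reaches the planning session via the budget sync → the retro → the planning session.
The client call reaches the planning session via the client call → the retro → the planning session.
The standup reaches the planning session via the standup → the budget sync → the retro → the planning session.
No chain forces the onboarding (or any of the others) ahead of the planning session.
That's the all-hands, the budget sync, the client call, the kickoff, the retro, and the standup — 6 in all.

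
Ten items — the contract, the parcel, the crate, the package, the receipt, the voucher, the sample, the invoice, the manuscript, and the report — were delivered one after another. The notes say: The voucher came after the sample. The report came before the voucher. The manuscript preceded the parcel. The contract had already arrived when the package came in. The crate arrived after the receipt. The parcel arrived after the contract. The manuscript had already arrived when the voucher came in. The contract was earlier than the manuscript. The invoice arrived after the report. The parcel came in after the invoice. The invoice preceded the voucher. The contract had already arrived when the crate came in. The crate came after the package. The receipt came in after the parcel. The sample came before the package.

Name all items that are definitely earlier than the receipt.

Directly stated before the receipt: the parcel.
The contract reaches the receipt via the contract → the parcel → the receipt.
The invoice reaches the receipt via the invoice → the parcel → the receipt.
The manuscript reaches the receipt via the manuscript → the parcel → the receipt.
Likewise the report reaches the receipt by chaining the stated constraints.

the contract, the invoice, the manuscript, the parcel, the report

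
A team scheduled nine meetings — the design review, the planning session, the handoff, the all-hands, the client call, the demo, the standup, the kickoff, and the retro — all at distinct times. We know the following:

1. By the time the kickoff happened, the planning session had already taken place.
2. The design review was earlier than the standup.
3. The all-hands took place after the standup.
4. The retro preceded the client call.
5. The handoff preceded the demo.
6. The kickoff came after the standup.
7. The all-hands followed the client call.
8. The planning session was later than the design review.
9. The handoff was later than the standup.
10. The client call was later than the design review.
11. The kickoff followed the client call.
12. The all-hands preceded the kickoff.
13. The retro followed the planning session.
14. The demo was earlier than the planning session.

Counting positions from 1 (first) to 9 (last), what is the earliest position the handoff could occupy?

The design review and the standup must both come before the handoff — 2 forced predecessors.
Nothing else is forced ahead of the handoff, so its earliest slot is position 2 + 1 = 3.

3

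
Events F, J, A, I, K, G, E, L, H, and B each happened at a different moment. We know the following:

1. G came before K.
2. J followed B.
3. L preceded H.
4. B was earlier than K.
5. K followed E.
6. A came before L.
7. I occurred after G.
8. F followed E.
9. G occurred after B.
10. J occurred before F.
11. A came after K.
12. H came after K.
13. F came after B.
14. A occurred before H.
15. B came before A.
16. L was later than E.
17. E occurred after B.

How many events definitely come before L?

Directly stated before L: A and E.
B reaches L via B → E → L.
G reaches L via G → K → A → L.
K reaches L via K → A → L.
That's A, B, E, G, and K — 5 in all.

5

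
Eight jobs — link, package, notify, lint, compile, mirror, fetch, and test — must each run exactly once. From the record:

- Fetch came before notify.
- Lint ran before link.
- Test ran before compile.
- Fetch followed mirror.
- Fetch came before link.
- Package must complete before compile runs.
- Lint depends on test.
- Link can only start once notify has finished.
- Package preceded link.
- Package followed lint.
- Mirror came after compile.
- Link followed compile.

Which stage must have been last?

Every other stage has a chain of constraints placing it before link, so link is last.

link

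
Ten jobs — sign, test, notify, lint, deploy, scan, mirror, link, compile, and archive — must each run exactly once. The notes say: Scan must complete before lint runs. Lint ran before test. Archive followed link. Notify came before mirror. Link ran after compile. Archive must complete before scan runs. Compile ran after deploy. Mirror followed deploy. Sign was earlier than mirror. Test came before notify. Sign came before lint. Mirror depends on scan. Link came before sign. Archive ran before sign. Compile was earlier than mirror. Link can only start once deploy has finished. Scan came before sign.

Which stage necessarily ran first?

deploy

Deploy has a chain of constraints placing it before every other stage, so deploy must be first.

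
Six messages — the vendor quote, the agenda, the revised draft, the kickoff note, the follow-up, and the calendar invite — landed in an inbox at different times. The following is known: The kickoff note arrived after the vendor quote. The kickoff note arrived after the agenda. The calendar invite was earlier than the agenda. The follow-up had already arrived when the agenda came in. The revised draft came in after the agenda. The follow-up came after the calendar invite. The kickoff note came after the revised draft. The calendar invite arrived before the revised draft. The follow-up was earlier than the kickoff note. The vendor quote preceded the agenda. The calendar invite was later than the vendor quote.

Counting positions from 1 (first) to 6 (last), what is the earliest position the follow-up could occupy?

The calendar invite and the vendor quote must both come before the follow-up — 2 forced predecessors.
Nothing else is forced ahead of the follow-up, so its earliest slot is position 2 + 1 = 3.

3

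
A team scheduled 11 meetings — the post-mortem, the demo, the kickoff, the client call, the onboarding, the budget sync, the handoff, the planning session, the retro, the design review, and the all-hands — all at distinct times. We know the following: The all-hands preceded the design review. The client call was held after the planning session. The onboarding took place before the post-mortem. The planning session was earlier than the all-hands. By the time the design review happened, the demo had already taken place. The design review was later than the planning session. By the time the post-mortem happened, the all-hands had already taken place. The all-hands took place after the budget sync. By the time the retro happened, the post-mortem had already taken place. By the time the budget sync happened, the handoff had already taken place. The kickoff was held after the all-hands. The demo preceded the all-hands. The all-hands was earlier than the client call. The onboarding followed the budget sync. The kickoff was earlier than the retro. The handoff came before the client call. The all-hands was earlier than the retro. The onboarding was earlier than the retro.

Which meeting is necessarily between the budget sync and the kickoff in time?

the all-hands

Tracing the constraints gives the budget sync → the all-hands → the kickoff, so the all-hands sits after the budget sync and before the kickoff.
No other meeting is forced both after the budget sync and before the kickoff.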